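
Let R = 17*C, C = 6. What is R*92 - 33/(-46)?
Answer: 431697/46 ≈ 9384.7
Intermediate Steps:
R = 102 (R = 17*6 = 102)
R*92 - 33/(-46) = 102*92 - 33/(-46) = 9384 - 33*(-1/46) = 9384 + 33/46 = 431697/46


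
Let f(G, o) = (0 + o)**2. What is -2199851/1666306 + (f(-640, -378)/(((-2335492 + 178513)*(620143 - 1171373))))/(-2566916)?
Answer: -8227985674349063198564/6232395692745283164895 ≈ -1.3202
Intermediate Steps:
f(G, o) = o**2
-2199851/1666306 + (f(-640, -378)/(((-2335492 + 178513)*(620143 - 1171373))))/(-2566916) = -2199851/1666306 + ((-378)**2/(((-2335492 + 178513)*(620143 - 1171373))))/(-2566916) = -2199851*1/1666306 + (142884/((-2156979*(-551230))))*(-1/2566916) = -129403/98018 + (142884/1188991534170)*(-1/2566916) = -129403/98018 + (142884*(1/1188991534170))*(-1/2566916) = -129403/98018 + (23814/198165255695)*(-1/2566916) = -129403/98018 - 11907/254336782743793310 = -8227985674349063198564/6232395692745283164895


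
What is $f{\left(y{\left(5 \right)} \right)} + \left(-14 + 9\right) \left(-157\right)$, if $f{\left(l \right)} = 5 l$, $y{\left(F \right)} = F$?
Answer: $810$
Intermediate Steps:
$f{\left(y{\left(5 \right)} \right)} + \left(-14 + 9\right) \left(-157\right) = 5 \cdot 5 + \left(-14 + 9\right) \left(-157\right) = 25 - -785 = 25 + 785 = 810$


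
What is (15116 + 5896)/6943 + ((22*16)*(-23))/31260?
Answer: 150156148/54259545 ≈ 2.7674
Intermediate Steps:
(15116 + 5896)/6943 + ((22*16)*(-23))/31260 = 21012*(1/6943) + (352*(-23))*(1/31260) = 21012/6943 - 8096*1/31260 = 21012/6943 - 2024/7815 = 150156148/54259545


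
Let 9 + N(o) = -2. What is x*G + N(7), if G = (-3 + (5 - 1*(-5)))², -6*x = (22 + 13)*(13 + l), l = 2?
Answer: -8597/2 ≈ -4298.5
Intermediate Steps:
N(o) = -11 (N(o) = -9 - 2 = -11)
x = -175/2 (x = -(22 + 13)*(13 + 2)/6 = -35*15/6 = -⅙*525 = -175/2 ≈ -87.500)
G = 49 (G = (-3 + (5 + 5))² = (-3 + 10)² = 7² = 49)
x*G + N(7) = -175/2*49 - 11 = -8575/2 - 11 = -8597/2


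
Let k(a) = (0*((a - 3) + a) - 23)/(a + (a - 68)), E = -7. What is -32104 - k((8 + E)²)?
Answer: -2118887/66 ≈ -32104.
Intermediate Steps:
k(a) = -23/(-68 + 2*a) (k(a) = (0*((-3 + a) + a) - 23)/(a + (-68 + a)) = (0*(-3 + 2*a) - 23)/(-68 + 2*a) = (0 - 23)/(-68 + 2*a) = -23/(-68 + 2*a))
-32104 - k((8 + E)²) = -32104 - (-23)/(-68 + 2*(8 - 7)²) = -32104 - (-23)/(-68 + 2*1²) = -32104 - (-23)/(-68 + 2*1) = -32104 - (-23)/(-68 + 2) = -32104 - (-23)/(-66) = -32104 - (-23)*(-1)/66 = -32104 - 1*23/66 = -32104 - 23/66 = -2118887/66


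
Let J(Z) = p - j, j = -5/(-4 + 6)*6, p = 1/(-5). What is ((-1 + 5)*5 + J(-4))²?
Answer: 30276/25 ≈ 1211.0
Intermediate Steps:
p = -⅕ ≈ -0.20000
j = -15 (j = -5/2*6 = -15)
J(Z) = 74/5 (J(Z) = -⅕ - 1*(-15) = -⅕ + 15 = 74/5)
((-1 + 5)*5 + J(-4))² = ((-1 + 5)*5 + 74/5)² = (4*5 + 74/5)² = (20 + 74/5)² = (174/5)² = 30276/25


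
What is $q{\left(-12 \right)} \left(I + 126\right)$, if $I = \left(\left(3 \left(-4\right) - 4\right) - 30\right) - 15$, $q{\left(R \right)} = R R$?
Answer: $9360$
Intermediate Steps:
$q{\left(R \right)} = R^{2}$
$I = -61$ ($I = \left(\left(-12 - 4\right) - 30\right) - 15 = \left(-16 - 30\right) - 15 = -46 - 15 = -61$)
$q{\left(-12 \right)} \left(I + 126\right) = \left(-12\right)^{2} \left(-61 + 126\right) = 144 \cdot 65 = 9360$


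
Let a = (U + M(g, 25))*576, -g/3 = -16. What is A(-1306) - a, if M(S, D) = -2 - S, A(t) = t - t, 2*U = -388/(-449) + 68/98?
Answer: 623756736/22001 ≈ 28351.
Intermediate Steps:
g = 48 (g = -3*(-16) = 48)
U = 17139/22001 (U = (-388/(-449) + 68/98)/2 = (-388*(-1/449) + 68*(1/98))/2 = (388/449 + 34/49)/2 = (½)*(34278/22001) = 17139/22001 ≈ 0.77901)
A(t) = 0
a = -623756736/22001 (a = (17139/22001 + (-2 - 1*48))*576 = (17139/22001 + (-2 - 48))*576 = (17139/22001 - 50)*576 = -1082911/22001*576 = -623756736/22001 ≈ -28351.)
A(-1306) - a = 0 - 1*(-623756736/22001) = 0 + 623756736/22001 = 623756736/22001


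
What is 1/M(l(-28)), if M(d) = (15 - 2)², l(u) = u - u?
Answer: 1/169 ≈ 0.0059172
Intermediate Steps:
l(u) = 0
M(d) = 169 (M(d) = 13² = 169)
1/M(l(-28)) = 1/169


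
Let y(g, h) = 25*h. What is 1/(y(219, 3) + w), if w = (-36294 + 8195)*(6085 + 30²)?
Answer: -1/196271440 ≈ -5.0950e-9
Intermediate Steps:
w = -196271515 (w = -28099*(6085 + 900) = -28099*6985 = -196271515)
1/(y(219, 3) + w) = 1/(25*3 - 196271515) = 1/(75 - 196271515) = 1/(-196271440) = -1/196271440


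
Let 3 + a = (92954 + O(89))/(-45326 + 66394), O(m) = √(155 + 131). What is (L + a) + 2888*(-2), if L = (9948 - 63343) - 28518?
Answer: -923701051/10534 + √286/21068 ≈ -87688.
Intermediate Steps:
O(m) = √286
L = -81913 (L = -53395 - 28518 = -81913)
a = 14875/10534 + √286/21068 (a = -3 + (92954 + √286)/(-45326 + 66394) = -3 + (92954 + √286)/21068 = -3 + (92954 + √286)*(1/21068) = -3 + (46477/10534 + √286/21068) = 14875/10534 + √286/21068 ≈ 1.4129)
(L + a) + 2888*(-2) = (-81913 + (14875/10534 + √286/21068)) + 2888*(-2) = (-862856667/10534 + √286/21068) - 5776 = -923701051/10534 + √286/21068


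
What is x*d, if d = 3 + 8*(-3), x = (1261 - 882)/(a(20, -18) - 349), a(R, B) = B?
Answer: 7959/367 ≈ 21.687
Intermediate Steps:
x = -379/367 (x = (1261 - 882)/(-18 - 349) = 379/(-367) = 379*(-1/367) = -379/367 ≈ -1.0327)
d = -21 (d = 3 - 24 = -21)
x*d = -379/367*(-21) = 7959/367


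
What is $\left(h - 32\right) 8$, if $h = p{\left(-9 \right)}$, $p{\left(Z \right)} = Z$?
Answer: $-328$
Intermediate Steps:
$h = -9$
$\left(h - 32\right) 8 = \left(-9 - 32\right) 8 = \left(-41\right) 8 = -328$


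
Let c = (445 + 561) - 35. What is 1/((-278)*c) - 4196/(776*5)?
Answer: -70791483/65459965 ≈ -1.0814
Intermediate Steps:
c = 971 (c = 1006 - 35 = 971)
1/((-278)*c) - 4196/(776*5) = 1/(-278*971) - 4196/(776*5) = -1/278*1/971 - 4196/3880 = -1/269938 - 4196*1/3880 = -1/269938 - 1049/970 = -70791483/65459965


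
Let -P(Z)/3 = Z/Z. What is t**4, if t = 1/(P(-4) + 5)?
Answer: 1/16 ≈ 0.062500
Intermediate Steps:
P(Z) = -3 (P(Z) = -3*Z/Z = -3*1 = -3)
t = 1/2 (t = 1/(-3 + 5) = 1/2 ≈ 0.50000)
t**4 = (1/2)**4 = 1/16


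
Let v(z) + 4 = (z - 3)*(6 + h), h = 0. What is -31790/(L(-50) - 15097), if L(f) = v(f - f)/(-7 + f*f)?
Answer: 79252470/37636843 ≈ 2.1057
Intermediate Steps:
v(z) = -22 + 6*z (v(z) = -4 + (z - 3)*(6 + 0) = -4 + (-3 + z)*6 = -4 + (-18 + 6*z) = -22 + 6*z)
L(f) = -22/(-7 + f**2) (L(f) = (-22 + 6*(f - f))/(-7 + f*f) = (-22 + 6*0)/(-7 + f**2) = (-22 + 0)/(-7 + f**2) = -22/(-7 + f**2))
-31790/(L(-50) - 15097) = -31790/(-22/(-7 + (-50)**2) - 15097) = -31790/(-22/(-7 + 2500) - 15097) = -31790/(-22/2493 - 15097) = -31790/(-37636843/2493) = -31790*(-2493/37636843) = 79252470/37636843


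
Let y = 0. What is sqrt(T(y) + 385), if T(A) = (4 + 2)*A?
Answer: sqrt(385) ≈ 19.621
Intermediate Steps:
T(A) = 6*A
sqrt(T(y) + 385) = sqrt(6*0 + 385) = sqrt(0 + 385) = sqrt(385)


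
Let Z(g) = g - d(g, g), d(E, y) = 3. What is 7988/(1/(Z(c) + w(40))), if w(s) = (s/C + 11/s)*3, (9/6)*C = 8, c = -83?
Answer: -5006479/10 ≈ -5.0065e+5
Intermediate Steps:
C = 16/3 (C = (⅔)*8 = 16/3 ≈ 5.3333)
Z(g) = -3 + g (Z(g) = g - 1*3 = g - 3 = -3 + g)
w(s) = 33/s + 9*s/16 (w(s) = (s/(16/3) + 11/s)*3 = (s*(3/16) + 11/s)*3 = (3*s/16 + 11/s)*3 = (11/s + 3*s/16)*3 = 33/s + 9*s/16)
7988/(1/(Z(c) + w(40))) = 7988/(1/((-3 - 83) + (33/40 + (9/16)*40))) = 7988/(1/(-86 + (33*(1/40) + 45/2))) = 7988/(1/(-86 + (33/40 + 45/2))) = 7988/(1/(-86 + 933/40)) = 7988/(1/(-2507/40)) = 7988/(-40/2507) = 7988*(-2507/40) = -5006479/10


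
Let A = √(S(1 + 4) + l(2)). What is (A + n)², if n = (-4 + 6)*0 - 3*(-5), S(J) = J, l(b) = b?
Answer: (15 + √7)² ≈ 311.37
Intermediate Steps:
n = 15 (n = 2*0 + 15 = 0 + 15 = 15)
A = √7 (A = √((1 + 4) + 2) = √(5 + 2) = √7 ≈ 2.6458)
(A + n)² = (√7 + 15)² = (15 + √7)²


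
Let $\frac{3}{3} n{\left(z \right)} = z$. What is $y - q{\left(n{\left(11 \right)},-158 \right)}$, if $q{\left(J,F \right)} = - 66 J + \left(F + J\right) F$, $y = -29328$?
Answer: $-51828$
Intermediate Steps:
$n{\left(z \right)} = z$
$q{\left(J,F \right)} = - 66 J + F \left(F + J\right)$
$y - q{\left(n{\left(11 \right)},-158 \right)} = -29328 - \left(\left(-158\right)^{2} - 726 - 1738\right) = -29328 - \left(24964 - 726 - 1738\right) = -29328 - 22500 = -51828$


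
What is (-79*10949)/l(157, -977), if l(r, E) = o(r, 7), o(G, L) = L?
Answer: -864971/7 ≈ -1.2357e+5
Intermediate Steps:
l(r, E) = 7
(-79*10949)/l(157, -977) = -79*10949/7 = -864971*⅐ = -864971/7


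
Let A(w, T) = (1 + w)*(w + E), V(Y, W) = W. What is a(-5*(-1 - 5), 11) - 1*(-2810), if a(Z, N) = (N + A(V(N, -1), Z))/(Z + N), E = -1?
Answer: 115221/41 ≈ 2810.3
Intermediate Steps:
A(w, T) = (1 + w)*(-1 + w) (A(w, T) = (1 + w)*(w - 1) = (1 + w)*(-1 + w))
a(Z, N) = N/(N + Z) (a(Z, N) = (N + (-1 + (-1)²))/(Z + N) = (N + (-1 + 1))/(N + Z) = (N + 0)/(N + Z) = N/(N + Z))
a(-5*(-1 - 5), 11) - 1*(-2810) = 11/(11 - 5*(-1 - 5)) - 1*(-2810) = 11/(11 - 5*(-6)) + 2810 = 11/(11 + 30) + 2810 = 11/41 + 2810 = 115221/41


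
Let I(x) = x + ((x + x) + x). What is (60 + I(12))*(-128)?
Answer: -13824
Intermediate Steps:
I(x) = 4*x (I(x) = x + (2*x + x) = x + 3*x = 4*x)
(60 + I(12))*(-128) = (60 + 4*12)*(-128) = (60 + 48)*(-128) = 108*(-128) = -13824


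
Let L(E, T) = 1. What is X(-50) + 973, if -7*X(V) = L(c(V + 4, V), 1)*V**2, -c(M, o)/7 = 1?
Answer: 4311/7 ≈ 615.86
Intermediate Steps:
c(M, o) = -7 (c(M, o) = -7*1 = -7)
X(V) = -V**2/7
X(-50) + 973 = -1/7*(-50)**2 + 973 = -1/7*2500 + 973 = -2500/7 + 973 = 4311/7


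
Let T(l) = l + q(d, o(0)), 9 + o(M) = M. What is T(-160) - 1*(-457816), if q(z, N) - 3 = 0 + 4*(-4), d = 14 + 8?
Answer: 457643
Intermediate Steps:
o(M) = -9 + M
d = 22
q(z, N) = -13 (q(z, N) = 3 + (0 + 4*(-4)) = 3 + (0 - 16) = 3 - 16 = -13)
T(l) = -13 + l (T(l) = l - 13 = -13 + l)
T(-160) - 1*(-457816) = (-13 - 160) - 1*(-457816) = -173 + 457816 = 457643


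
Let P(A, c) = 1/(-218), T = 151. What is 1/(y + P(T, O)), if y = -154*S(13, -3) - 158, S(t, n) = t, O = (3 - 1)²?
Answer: -218/470881 ≈ -0.00046296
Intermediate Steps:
O = 4 (O = 2² = 4)
P(A, c) = -1/218
y = -2160 (y = -154*13 - 158 = -2002 - 158 = -2160)
1/(y + P(T, O)) = 1/(-2160 - 1/218) = 1/(-470881/218) = -218/470881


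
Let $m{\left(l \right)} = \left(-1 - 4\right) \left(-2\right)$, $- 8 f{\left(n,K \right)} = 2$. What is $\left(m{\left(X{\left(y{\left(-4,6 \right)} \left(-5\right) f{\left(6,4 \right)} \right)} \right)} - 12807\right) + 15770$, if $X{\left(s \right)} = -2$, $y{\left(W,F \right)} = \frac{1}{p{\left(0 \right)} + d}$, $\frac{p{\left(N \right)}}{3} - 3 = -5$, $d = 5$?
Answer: $2973$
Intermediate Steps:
$f{\left(n,K \right)} = - \frac{1}{4}$ ($f{\left(n,K \right)} = \left(- \frac{1}{8}\right) 2 = - \frac{1}{4}$)
$p{\left(N \right)} = -6$ ($p{\left(N \right)} = 9 + 3 \left(-5\right) = 9 - 15 = -6$)
$y{\left(W,F \right)} = -1$ ($y{\left(W,F \right)} = \frac{1}{-6 + 5} = \frac{1}{-1} = -1$)
$m{\left(l \right)} = 10$ ($m{\left(l \right)} = \left(-5\right) \left(-2\right) = 10$)
$\left(m{\left(X{\left(y{\left(-4,6 \right)} \left(-5\right) f{\left(6,4 \right)} \right)} \right)} - 12807\right) + 15770 = \left(10 - 12807\right) + 15770 = -12797 + 15770 = 2973$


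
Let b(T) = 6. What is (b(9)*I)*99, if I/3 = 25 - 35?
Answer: -17820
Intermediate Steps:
I = -30 (I = 3*(25 - 35) = 3*(-10) = -30)
(b(9)*I)*99 = (6*(-30))*99 = -180*99 = -17820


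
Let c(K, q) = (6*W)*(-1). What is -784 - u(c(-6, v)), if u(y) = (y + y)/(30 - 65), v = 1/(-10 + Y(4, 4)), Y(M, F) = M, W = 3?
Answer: -27476/35 ≈ -785.03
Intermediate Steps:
v = -⅙ (v = 1/(-10 + 4) = 1/(-6) = -⅙ ≈ -0.16667)
c(K, q) = -18 (c(K, q) = (6*3)*(-1) = 18*(-1) = -18)
u(y) = -2*y/35 (u(y) = (2*y)/(-35) = (2*y)*(-1/35) = -2*y/35)
-784 - u(c(-6, v)) = -784 - (-2)*(-18)/35 = -784 - 1*36/35 = -784 - 36/35 = -27476/35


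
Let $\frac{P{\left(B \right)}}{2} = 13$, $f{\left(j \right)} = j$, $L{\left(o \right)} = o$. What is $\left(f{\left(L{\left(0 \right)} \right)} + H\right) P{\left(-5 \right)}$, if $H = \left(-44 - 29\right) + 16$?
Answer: $-1482$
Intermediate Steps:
$P{\left(B \right)} = 26$ ($P{\left(B \right)} = 2 \cdot 13 = 26$)
$H = -57$ ($H = \left(-44 - 29\right) + 16 = -73 + 16 = -57$)
$\left(f{\left(L{\left(0 \right)} \right)} + H\right) P{\left(-5 \right)} = \left(0 - 57\right) 26 = \left(-57\right) 26 = -1482$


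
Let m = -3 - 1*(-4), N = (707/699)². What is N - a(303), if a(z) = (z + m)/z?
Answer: 973181/49348701 ≈ 0.019720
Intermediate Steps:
N = 499849/488601 (N = (707*(1/699))² = (707/699)² = 499849/488601 ≈ 1.0230)
m = 1 (m = -3 + 4 = 1)
a(z) = (1 + z)/z (a(z) = (z + 1)/z = (1 + z)/z)
N - a(303) = 499849/488601 - (1 + 303)/303 = 499849/488601 - 304/303 = 973181/49348701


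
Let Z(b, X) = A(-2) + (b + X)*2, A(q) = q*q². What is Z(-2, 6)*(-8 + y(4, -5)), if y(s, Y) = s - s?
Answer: 0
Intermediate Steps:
A(q) = q³
y(s, Y) = 0
Z(b, X) = -8 + 2*X + 2*b (Z(b, X) = (-2)³ + (b + X)*2 = -8 + (X + b)*2 = -8 + (2*X + 2*b) = -8 + 2*X + 2*b)
Z(-2, 6)*(-8 + y(4, -5)) = (-8 + 2*6 + 2*(-2))*(-8 + 0) = (-8 + 12 - 4)*(-8) = 0*(-8) = 0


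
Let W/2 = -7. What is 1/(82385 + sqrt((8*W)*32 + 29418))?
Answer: 82385/6787262391 - sqrt(25834)/6787262391 ≈ 1.2114e-5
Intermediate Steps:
W = -14 (W = 2*(-7) = -14)
1/(82385 + sqrt((8*W)*32 + 29418)) = 1/(82385 + sqrt((8*(-14))*32 + 29418)) = 1/(82385 + sqrt(-112*32 + 29418)) = 1/(82385 + sqrt(-3584 + 29418)) = 1/(82385 + sqrt(25834))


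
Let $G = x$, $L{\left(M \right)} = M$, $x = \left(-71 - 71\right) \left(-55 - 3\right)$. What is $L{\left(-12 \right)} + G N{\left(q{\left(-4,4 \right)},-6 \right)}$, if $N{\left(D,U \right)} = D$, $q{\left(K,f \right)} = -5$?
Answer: $-41192$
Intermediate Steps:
$x = 8236$ ($x = \left(-142\right) \left(-58\right) = 8236$)
$G = 8236$
$L{\left(-12 \right)} + G N{\left(q{\left(-4,4 \right)},-6 \right)} = -12 + 8236 \left(-5\right) = -12 - 41180 = -41192$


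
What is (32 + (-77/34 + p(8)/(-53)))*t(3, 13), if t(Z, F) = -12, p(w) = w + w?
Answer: -318234/901 ≈ -353.20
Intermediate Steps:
p(w) = 2*w
(32 + (-77/34 + p(8)/(-53)))*t(3, 13) = (32 + (-77/34 + (2*8)/(-53)))*(-12) = (32 + (-77*1/34 + 16*(-1/53)))*(-12) = (32 + (-77/34 - 16/53))*(-12) = (32 - 4625/1802)*(-12) = (53039/1802)*(-12) = -318234/901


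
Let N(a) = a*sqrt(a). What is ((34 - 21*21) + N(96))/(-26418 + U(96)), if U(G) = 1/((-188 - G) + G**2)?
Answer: 3635324/235965575 - 3429888*sqrt(6)/235965575 ≈ -0.020198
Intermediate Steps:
N(a) = a**(3/2)
U(G) = 1/(-188 + G**2 - G)
((34 - 21*21) + N(96))/(-26418 + U(96)) = ((34 - 21*21) + 96**(3/2))/(-26418 + 1/(-188 + 96**2 - 1*96)) = ((34 - 21*21) + 384*sqrt(6))/(-26418 + 1/(-188 + 9216 - 96)) = ((34 - 441) + 384*sqrt(6))/(-26418 + 1/8932) = (-407 + 384*sqrt(6))/(-26418 + 1/8932) = (-407 + 384*sqrt(6))/(-235965575/8932) = (-407 + 384*sqrt(6))*(-8932/235965575) = 3635324/235965575 - 3429888*sqrt(6)/235965575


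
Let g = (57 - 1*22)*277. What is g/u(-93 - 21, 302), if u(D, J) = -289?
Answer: -9695/289 ≈ -33.547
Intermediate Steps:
g = 9695 (g = (57 - 22)*277 = 35*277 = 9695)
g/u(-93 - 21, 302) = 9695/(-289) = 9695*(-1/289) = -9695/289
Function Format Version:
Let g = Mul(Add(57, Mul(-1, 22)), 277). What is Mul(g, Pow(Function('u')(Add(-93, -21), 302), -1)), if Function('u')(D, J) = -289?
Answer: Rational(-9695, 289) ≈ -33.547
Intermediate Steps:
g = 9695 (g = Mul(Add(57, -22), 277) = Mul(35, 277) = 9695)
Mul(g, Pow(Function('u')(Add(-93, -21), 302), -1)) = Mul(9695, Pow(-289, -1)) = Mul(9695, Rational(-1, 289)) = Rational(-9695, 289)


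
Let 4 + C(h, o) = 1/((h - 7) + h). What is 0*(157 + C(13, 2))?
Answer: 0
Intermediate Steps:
C(h, o) = -4 + 1/(-7 + 2*h) (C(h, o) = -4 + 1/((h - 7) + h) = -4 + 1/((-7 + h) + h) = -4 + 1/(-7 + 2*h))
0*(157 + C(13, 2)) = 0*(157 + (29 - 8*13)/(-7 + 2*13)) = 0*(157 + (29 - 104)/(-7 + 26)) = 0*(157 - 75/19) = 0*(2908/19) = 0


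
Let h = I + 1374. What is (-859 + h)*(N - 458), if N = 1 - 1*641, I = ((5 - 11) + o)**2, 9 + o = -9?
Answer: -1197918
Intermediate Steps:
o = -18 (o = -9 - 9 = -18)
I = 576 (I = ((5 - 11) - 18)**2 = (-6 - 18)**2 = (-24)**2 = 576)
N = -640 (N = 1 - 641 = -640)
h = 1950 (h = 576 + 1374 = 1950)
(-859 + h)*(N - 458) = (-859 + 1950)*(-640 - 458) = 1091*(-1098) = -1197918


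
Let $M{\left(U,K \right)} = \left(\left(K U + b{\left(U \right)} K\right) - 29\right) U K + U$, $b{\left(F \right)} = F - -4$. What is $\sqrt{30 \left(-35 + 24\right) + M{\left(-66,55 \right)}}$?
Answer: $\sqrt{25660074} \approx 5065.6$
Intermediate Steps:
$b{\left(F \right)} = 4 + F$ ($b{\left(F \right)} = F + 4 = 4 + F$)
$M{\left(U,K \right)} = U + K U \left(-29 + K U + K \left(4 + U\right)\right)$ ($M{\left(U,K \right)} = \left(\left(K U + \left(4 + U\right) K\right) - 29\right) U K + U = \left(\left(K U + K \left(4 + U\right)\right) - 29\right) U K + U = \left(-29 + K U + K \left(4 + U\right)\right) U K + U = U \left(-29 + K U + K \left(4 + U\right)\right) K + U = K U \left(-29 + K U + K \left(4 + U\right)\right) + U = U + K U \left(-29 + K U + K \left(4 + U\right)\right)$)
$\sqrt{30 \left(-35 + 24\right) + M{\left(-66,55 \right)}} = \sqrt{30 \left(-35 + 24\right) - 66 \left(1 - 1595 - 66 \cdot 55^{2} + 55^{2} \left(4 - 66\right)\right)} = \sqrt{30 \left(-11\right) - 66 \left(1 - 1595 - 199650 + 3025 \left(-62\right)\right)} = \sqrt{-330 - 66 \left(1 - 1595 - 199650 - 187550\right)} = \sqrt{-330 - -25660404} = \sqrt{-330 + 25660404} = \sqrt{25660074}$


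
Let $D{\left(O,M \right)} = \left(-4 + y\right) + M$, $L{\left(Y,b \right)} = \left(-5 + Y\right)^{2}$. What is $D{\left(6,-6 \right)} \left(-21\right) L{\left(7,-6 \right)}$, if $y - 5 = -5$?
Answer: $840$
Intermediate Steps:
$y = 0$ ($y = 5 - 5 = 0$)
$D{\left(O,M \right)} = -4 + M$ ($D{\left(O,M \right)} = \left(-4 + 0\right) + M = -4 + M$)
$D{\left(6,-6 \right)} \left(-21\right) L{\left(7,-6 \right)} = \left(-4 - 6\right) \left(-21\right) \left(-5 + 7\right)^{2} = \left(-10\right) \left(-21\right) 2^{2} = 210 \cdot 4 = 840$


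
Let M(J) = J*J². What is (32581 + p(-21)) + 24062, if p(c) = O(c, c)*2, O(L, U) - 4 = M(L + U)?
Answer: -91525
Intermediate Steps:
M(J) = J³
O(L, U) = 4 + (L + U)³
p(c) = 8 + 16*c³ (p(c) = (4 + (c + c)³)*2 = (4 + (2*c)³)*2 = (4 + 8*c³)*2 = 8 + 16*c³)
(32581 + p(-21)) + 24062 = (32581 + (8 + 16*(-21)³)) + 24062 = (32581 + (8 + 16*(-9261))) + 24062 = (32581 + (8 - 148176)) + 24062 = (32581 - 148168) + 24062 = -115587 + 24062 = -91525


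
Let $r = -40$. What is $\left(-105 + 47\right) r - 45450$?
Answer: $-43130$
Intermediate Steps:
$\left(-105 + 47\right) r - 45450 = \left(-105 + 47\right) \left(-40\right) - 45450 = \left(-58\right) \left(-40\right) - 45450 = 2320 - 45450 = -43130$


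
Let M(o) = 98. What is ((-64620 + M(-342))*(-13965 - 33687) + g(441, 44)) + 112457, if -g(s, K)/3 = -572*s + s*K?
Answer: 3075413345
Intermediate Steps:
g(s, K) = 1716*s - 3*K*s (g(s, K) = -3*(-572*s + s*K) = -3*(-572*s + K*s) = 1716*s - 3*K*s)
((-64620 + M(-342))*(-13965 - 33687) + g(441, 44)) + 112457 = ((-64620 + 98)*(-13965 - 33687) + 3*441*(572 - 1*44)) + 112457 = (-64522*(-47652) + 3*441*(572 - 44)) + 112457 = (3074602344 + 3*441*528) + 112457 = (3074602344 + 698544) + 112457 = 3075300888 + 112457 = 3075413345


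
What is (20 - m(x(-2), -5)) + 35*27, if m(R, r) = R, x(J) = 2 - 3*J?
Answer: 957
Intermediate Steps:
(20 - m(x(-2), -5)) + 35*27 = (20 - (2 - 3*(-2))) + 35*27 = (20 - (2 + 6)) + 945 = (20 - 1*8) + 945 = (20 - 8) + 945 = 12 + 945 = 957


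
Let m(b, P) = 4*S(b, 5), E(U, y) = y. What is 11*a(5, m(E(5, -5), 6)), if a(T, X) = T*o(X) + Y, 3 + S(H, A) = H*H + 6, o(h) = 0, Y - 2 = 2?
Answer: 44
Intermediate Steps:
Y = 4 (Y = 2 + 2 = 4)
S(H, A) = 3 + H² (S(H, A) = -3 + (H*H + 6) = -3 + (H² + 6) = -3 + (6 + H²) = 3 + H²)
m(b, P) = 12 + 4*b² (m(b, P) = 4*(3 + b²) = 12 + 4*b²)
a(T, X) = 4 (a(T, X) = T*0 + 4 = 0 + 4 = 4)
11*a(5, m(E(5, -5), 6)) = 11*4 = 44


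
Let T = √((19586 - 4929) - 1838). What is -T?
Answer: -√12819 ≈ -113.22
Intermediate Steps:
T = √12819 (T = √(14657 - 1838) = √12819 ≈ 113.22)
-T = -√12819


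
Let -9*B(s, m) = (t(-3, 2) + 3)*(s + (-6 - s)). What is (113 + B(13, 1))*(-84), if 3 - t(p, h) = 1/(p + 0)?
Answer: -29540/3 ≈ -9846.7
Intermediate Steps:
t(p, h) = 3 - 1/p (t(p, h) = 3 - 1/(p + 0) = 3 - 1/p)
B(s, m) = 38/9 (B(s, m) = -((3 - 1/(-3)) + 3)*(s + (-6 - s))/9 = -((3 - 1*(-1/3)) + 3)*(-6)/9 = -((3 + 1/3) + 3)*(-6)/9 = -(10/3 + 3)*(-6)/9 = -19*(-6)/27 = -1/9*(-38) = 38/9)
(113 + B(13, 1))*(-84) = (113 + 38/9)*(-84) = (1055/9)*(-84) = -29540/3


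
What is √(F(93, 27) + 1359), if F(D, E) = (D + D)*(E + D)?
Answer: 3*√2631 ≈ 153.88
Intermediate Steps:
F(D, E) = 2*D*(D + E) (F(D, E) = (2*D)*(D + E) = 2*D*(D + E))
√(F(93, 27) + 1359) = √(2*93*(93 + 27) + 1359) = √(2*93*120 + 1359) = √(22320 + 1359) = √23679 = 3*√2631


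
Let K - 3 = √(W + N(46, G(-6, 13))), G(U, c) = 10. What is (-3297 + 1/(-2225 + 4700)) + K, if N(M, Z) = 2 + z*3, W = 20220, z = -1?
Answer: -8152649/2475 + √20219 ≈ -3151.8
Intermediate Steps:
N(M, Z) = -1 (N(M, Z) = 2 - 1*3 = 2 - 3 = -1)
K = 3 + √20219 (K = 3 + √(20220 - 1) = 3 + √20219 ≈ 145.19)
(-3297 + 1/(-2225 + 4700)) + K = (-3297 + 1/(-2225 + 4700)) + (3 + √20219) = (-3297 + 1/2475) + (3 + √20219) = -8160074/2475 + (3 + √20219) = -8152649/2475 + √20219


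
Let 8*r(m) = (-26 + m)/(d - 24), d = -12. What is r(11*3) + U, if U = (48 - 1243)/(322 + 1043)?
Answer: -23581/26208 ≈ -0.89976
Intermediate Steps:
r(m) = 13/144 - m/288 (r(m) = ((-26 + m)/(-12 - 24))/8 = ((-26 + m)/(-36))/8 = ((-26 + m)*(-1/36))/8 = (13/18 - m/36)/8 = 13/144 - m/288)
U = -239/273 (U = -1195/1365 = -1195*1/1365 = -239/273 ≈ -0.87546)
r(11*3) + U = (13/144 - 11*3/288) - 239/273 = (13/144 - 1/288*33) - 239/273 = (13/144 - 11/96) - 239/273 = -7/288 - 239/273 = -23581/26208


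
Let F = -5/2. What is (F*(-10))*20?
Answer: 500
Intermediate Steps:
F = -5/2 (F = -5*1/2 = -5/2 ≈ -2.5000)
(F*(-10))*20 = -5/2*(-10)*20 = 25*20 = 500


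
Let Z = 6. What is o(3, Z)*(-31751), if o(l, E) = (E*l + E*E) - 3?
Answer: -1619301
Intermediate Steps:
o(l, E) = -3 + E² + E*l (o(l, E) = (E*l + E²) - 3 = (E² + E*l) - 3 = -3 + E² + E*l)
o(3, Z)*(-31751) = (-3 + 6² + 6*3)*(-31751) = (-3 + 36 + 18)*(-31751) = 51*(-31751) = -1619301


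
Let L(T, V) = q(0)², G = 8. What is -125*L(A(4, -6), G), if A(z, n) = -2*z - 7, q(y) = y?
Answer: 0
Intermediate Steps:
A(z, n) = -7 - 2*z
L(T, V) = 0 (L(T, V) = 0² = 0)
-125*L(A(4, -6), G) = -125*0 = 0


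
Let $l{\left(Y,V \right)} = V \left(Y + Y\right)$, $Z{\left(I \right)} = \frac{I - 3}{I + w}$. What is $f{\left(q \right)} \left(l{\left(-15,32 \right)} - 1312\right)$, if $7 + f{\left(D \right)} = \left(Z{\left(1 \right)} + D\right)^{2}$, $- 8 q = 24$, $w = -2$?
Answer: $13632$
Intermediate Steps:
$q = -3$ ($q = \left(- \frac{1}{8}\right) 24 = -3$)
$Z{\left(I \right)} = \frac{-3 + I}{-2 + I}$ ($Z{\left(I \right)} = \frac{I - 3}{I - 2} = \frac{-3 + I}{-2 + I}$)
$l{\left(Y,V \right)} = 2 V Y$ ($l{\left(Y,V \right)} = V 2 Y = 2 V Y$)
$f{\left(D \right)} = -7 + \left(2 + D\right)^{2}$ ($f{\left(D \right)} = -7 + \left(\frac{-3 + 1}{-2 + 1} + D\right)^{2} = -7 + \left(\frac{1}{-1} \left(-2\right) + D\right)^{2} = -7 + \left(\left(-1\right) \left(-2\right) + D\right)^{2} = -7 + \left(2 + D\right)^{2}$)
$f{\left(q \right)} \left(l{\left(-15,32 \right)} - 1312\right) = \left(-7 + \left(2 - 3\right)^{2}\right) \left(2 \cdot 32 \left(-15\right) - 1312\right) = \left(-7 + \left(-1\right)^{2}\right) \left(-960 - 1312\right) = \left(-7 + 1\right) \left(-2272\right) = \left(-6\right) \left(-2272\right) = 13632$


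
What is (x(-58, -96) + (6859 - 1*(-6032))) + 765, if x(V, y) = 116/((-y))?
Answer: 327773/24 ≈ 13657.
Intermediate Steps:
x(V, y) = -116/y (x(V, y) = 116*(-1/y) = -116/y)
(x(-58, -96) + (6859 - 1*(-6032))) + 765 = (-116/(-96) + (6859 - 1*(-6032))) + 765 = (-116*(-1/96) + (6859 + 6032)) + 765 = (29/24 + 12891) + 765 = 309413/24 + 765 = 327773/24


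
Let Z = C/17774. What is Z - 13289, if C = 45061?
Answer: -236153625/17774 ≈ -13286.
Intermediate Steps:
Z = 45061/17774 ≈ 2.5352
Z - 13289 = 45061/17774 - 13289 = -236153625/17774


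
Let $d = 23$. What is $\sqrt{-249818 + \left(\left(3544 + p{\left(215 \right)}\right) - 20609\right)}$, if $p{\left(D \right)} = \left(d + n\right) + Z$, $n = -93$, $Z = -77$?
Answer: $3 i \sqrt{29670} \approx 516.75 i$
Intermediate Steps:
$p{\left(D \right)} = -147$ ($p{\left(D \right)} = \left(23 - 93\right) - 77 = -70 - 77 = -147$)
$\sqrt{-249818 + \left(\left(3544 + p{\left(215 \right)}\right) - 20609\right)} = \sqrt{-249818 + \left(\left(3544 - 147\right) - 20609\right)} = \sqrt{-249818 + \left(3397 - 20609\right)} = \sqrt{-249818 - 17212} = \sqrt{-267030} = 3 i \sqrt{29670}$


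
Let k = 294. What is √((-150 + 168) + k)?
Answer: 2*√78 ≈ 17.664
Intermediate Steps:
√((-150 + 168) + k) = √((-150 + 168) + 294) = √(18 + 294) = √312 = 2*√78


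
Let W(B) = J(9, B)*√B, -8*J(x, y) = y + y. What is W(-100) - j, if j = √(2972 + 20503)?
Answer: -5*√939 + 250*I ≈ -153.22 + 250.0*I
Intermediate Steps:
J(x, y) = -y/4 (J(x, y) = -(y + y)/8 = -y/4)
j = 5*√939 (j = √23475 = 5*√939 ≈ 153.22)
W(B) = -B^(3/2)/4 (W(B) = (-B/4)*√B = -B^(3/2)/4)
W(-100) - j = -(-250)*I - 5*√939 = 250*I - 5*√939 = -5*√939 + 250*I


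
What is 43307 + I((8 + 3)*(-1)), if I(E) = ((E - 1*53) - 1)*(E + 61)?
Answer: 40057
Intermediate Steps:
I(E) = (-54 + E)*(61 + E) (I(E) = ((E - 53) - 1)*(61 + E) = ((-53 + E) - 1)*(61 + E) = (-54 + E)*(61 + E))
43307 + I((8 + 3)*(-1)) = 43307 + (-3294 + ((8 + 3)*(-1))**2 + 7*((8 + 3)*(-1))) = 43307 + (-3294 + (11*(-1))**2 + 7*(11*(-1))) = 43307 + (-3294 + (-11)**2 + 7*(-11)) = 43307 + (-3294 + 121 - 77) = 43307 - 3250 = 40057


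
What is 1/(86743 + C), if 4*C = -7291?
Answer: 4/339681 ≈ 1.1776e-5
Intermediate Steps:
C = -7291/4 (C = (1/4)*(-7291) = -7291/4 ≈ -1822.8)
1/(86743 + C) = 1/(86743 - 7291/4) = 1/(339681/4) = 4/339681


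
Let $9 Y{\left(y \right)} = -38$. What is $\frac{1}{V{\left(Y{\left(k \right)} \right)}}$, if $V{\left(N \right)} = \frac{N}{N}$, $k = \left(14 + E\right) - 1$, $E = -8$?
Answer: $1$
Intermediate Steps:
$k = 5$ ($k = \left(14 - 8\right) - 1 = 6 - 1 = 5$)
$Y{\left(y \right)} = - \frac{38}{9}$ ($Y{\left(y \right)} = \frac{1}{9} \left(-38\right) = - \frac{38}{9}$)
$V{\left(N \right)} = 1$
$\frac{1}{V{\left(Y{\left(k \right)} \right)}} = 1^{-1} = 1$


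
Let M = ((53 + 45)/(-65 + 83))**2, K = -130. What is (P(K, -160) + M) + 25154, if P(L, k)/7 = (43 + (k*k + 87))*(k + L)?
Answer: -4228744025/81 ≈ -5.2207e+7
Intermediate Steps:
M = 2401/81 (M = (98/18)**2 = (98*(1/18))**2 = (49/9)**2 = 2401/81 ≈ 29.642)
P(L, k) = 7*(130 + k**2)*(L + k) (P(L, k) = 7*((43 + (k*k + 87))*(k + L)) = 7*((43 + (k**2 + 87))*(L + k)) = 7*((43 + (87 + k**2))*(L + k)) = 7*((130 + k**2)*(L + k)) = 7*(130 + k**2)*(L + k))
(P(K, -160) + M) + 25154 = ((7*(-160)**3 + 910*(-130) + 910*(-160) + 7*(-130)*(-160)**2) + 2401/81) + 25154 = ((7*(-4096000) - 118300 - 145600 + 7*(-130)*25600) + 2401/81) + 25154 = ((-28672000 - 118300 - 145600 - 23296000) + 2401/81) + 25154 = (-52231900 + 2401/81) + 25154 = -4230781499/81 + 25154 = -4228744025/81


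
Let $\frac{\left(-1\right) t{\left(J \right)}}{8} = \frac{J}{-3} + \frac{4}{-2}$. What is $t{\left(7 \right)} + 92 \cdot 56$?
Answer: $\frac{15560}{3} \approx 5186.7$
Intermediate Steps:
$t{\left(J \right)} = 16 + \frac{8 J}{3}$ ($t{\left(J \right)} = - 8 \left(\frac{J}{-3} + \frac{4}{-2}\right) = - 8 \left(J \left(- \frac{1}{3}\right) + 4 \left(- \frac{1}{2}\right)\right) = - 8 \left(- \frac{J}{3} - 2\right) = - 8 \left(-2 - \frac{J}{3}\right) = 16 + \frac{8 J}{3}$)
$t{\left(7 \right)} + 92 \cdot 56 = \left(16 + \frac{8}{3} \cdot 7\right) + 92 \cdot 56 = \left(16 + \frac{56}{3}\right) + 5152 = \frac{104}{3} + 5152 = \frac{15560}{3}$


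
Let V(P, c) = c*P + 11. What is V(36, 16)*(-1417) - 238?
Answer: -832017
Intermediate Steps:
V(P, c) = 11 + P*c (V(P, c) = P*c + 11 = 11 + P*c)
V(36, 16)*(-1417) - 238 = (11 + 36*16)*(-1417) - 238 = (11 + 576)*(-1417) - 238 = 587*(-1417) - 238 = -831779 - 238 = -832017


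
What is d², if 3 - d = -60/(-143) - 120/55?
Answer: 463761/20449 ≈ 22.679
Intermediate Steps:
d = 681/143 (d = 3 - (-60/(-143) - 120/55) = 3 - (-60*(-1/143) - 120*1/55) = 3 - (60/143 - 24/11) = 3 - 1*(-252/143) = 3 + 252/143 = 681/143 ≈ 4.7622)
d² = (681/143)² = 463761/20449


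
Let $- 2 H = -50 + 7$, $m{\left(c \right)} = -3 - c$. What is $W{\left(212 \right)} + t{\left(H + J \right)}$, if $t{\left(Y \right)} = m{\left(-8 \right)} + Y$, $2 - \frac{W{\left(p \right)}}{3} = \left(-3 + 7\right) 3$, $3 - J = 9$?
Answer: $- \frac{19}{2} \approx -9.5$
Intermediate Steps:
$J = -6$ ($J = 3 - 9 = -6$)
$W{\left(p \right)} = -30$ ($W{\left(p \right)} = 6 - 3 \left(-3 + 7\right) 3 = 6 - 3 \cdot 4 \cdot 3 = 6 - 36 = -30$)
$H = \frac{43}{2}$ ($H = - \frac{-50 + 7}{2} = \left(- \frac{1}{2}\right) \left(-43\right) = \frac{43}{2} \approx 21.5$)
$t{\left(Y \right)} = 5 + Y$ ($t{\left(Y \right)} = \left(-3 - -8\right) + Y = \left(-3 + 8\right) + Y = 5 + Y$)
$W{\left(212 \right)} + t{\left(H + J \right)} = -30 + \left(5 + \left(\frac{43}{2} - 6\right)\right) = -30 + \left(5 + \frac{31}{2}\right) = -30 + \frac{41}{2} = - \frac{19}{2}$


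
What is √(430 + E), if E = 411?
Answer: 29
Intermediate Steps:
√(430 + E) = √(430 + 411) = √841 = 29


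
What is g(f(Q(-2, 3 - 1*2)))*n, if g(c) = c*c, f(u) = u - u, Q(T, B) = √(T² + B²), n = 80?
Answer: 0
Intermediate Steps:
Q(T, B) = √(B² + T²)
f(u) = 0
g(c) = c²
g(f(Q(-2, 3 - 1*2)))*n = 0²*80 = 0*80 = 0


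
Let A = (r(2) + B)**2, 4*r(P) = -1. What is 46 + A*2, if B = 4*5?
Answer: 6609/8 ≈ 826.13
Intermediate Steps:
B = 20
r(P) = -1/4 (r(P) = (1/4)*(-1) = -1/4)
A = 6241/16 (A = (-1/4 + 20)**2 = (79/4)**2 = 6241/16 ≈ 390.06)
46 + A*2 = 46 + (6241/16)*2 = 46 + 6241/8 = 6609/8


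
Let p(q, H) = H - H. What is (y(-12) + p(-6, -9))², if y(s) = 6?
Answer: 36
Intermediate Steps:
p(q, H) = 0
(y(-12) + p(-6, -9))² = (6 + 0)² = 6² = 36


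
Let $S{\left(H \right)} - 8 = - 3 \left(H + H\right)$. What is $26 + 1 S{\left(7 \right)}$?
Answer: $-8$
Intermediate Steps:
$S{\left(H \right)} = 8 - 6 H$ ($S{\left(H \right)} = 8 - 3 \left(H + H\right) = 8 - 3 \cdot 2 H = 8 - 6 H$)
$26 + 1 S{\left(7 \right)} = 26 + 1 \left(8 - 42\right) = 26 + 1 \left(-34\right) = 26 - 34 = -8$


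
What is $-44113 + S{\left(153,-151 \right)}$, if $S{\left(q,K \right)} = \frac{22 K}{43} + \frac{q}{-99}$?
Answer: $- \frac{20902722}{473} \approx -44192.0$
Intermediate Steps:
$S{\left(q,K \right)} = - \frac{q}{99} + \frac{22 K}{43}$ ($S{\left(q,K \right)} = 22 K \frac{1}{43} + q \left(- \frac{1}{99}\right) = \frac{22 K}{43} - \frac{q}{99} = - \frac{q}{99} + \frac{22 K}{43}$)
$-44113 + S{\left(153,-151 \right)} = -44113 + \left(\left(- \frac{1}{99}\right) 153 + \frac{22}{43} \left(-151\right)\right) = -44113 - \frac{37273}{473} = - \frac{20902722}{473}$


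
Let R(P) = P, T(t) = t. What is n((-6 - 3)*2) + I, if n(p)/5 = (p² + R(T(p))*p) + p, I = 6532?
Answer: 9682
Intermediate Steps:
n(p) = 5*p + 10*p² (n(p) = 5*((p² + p*p) + p) = 5*((p² + p²) + p) = 5*(2*p² + p) = 5*(p + 2*p²) = 5*p + 10*p²)
n((-6 - 3)*2) + I = 5*((-6 - 3)*2)*(1 + 2*((-6 - 3)*2)) + 6532 = 5*(-9*2)*(1 + 2*(-9*2)) + 6532 = 5*(-18)*(1 + 2*(-18)) + 6532 = 5*(-18)*(1 - 36) + 6532 = 5*(-18)*(-35) + 6532 = 3150 + 6532 = 9682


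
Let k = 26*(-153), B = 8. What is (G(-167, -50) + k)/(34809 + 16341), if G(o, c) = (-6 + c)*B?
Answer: -2213/25575 ≈ -0.086530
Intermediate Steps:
G(o, c) = -48 + 8*c (G(o, c) = (-6 + c)*8 = -48 + 8*c)
k = -3978
(G(-167, -50) + k)/(34809 + 16341) = ((-48 + 8*(-50)) - 3978)/(34809 + 16341) = ((-48 - 400) - 3978)/51150 = (-448 - 3978)*(1/51150) = -4426*1/51150 = -2213/25575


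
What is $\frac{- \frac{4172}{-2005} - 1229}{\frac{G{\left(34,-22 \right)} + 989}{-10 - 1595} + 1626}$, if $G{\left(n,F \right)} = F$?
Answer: $- \frac{789651333}{1046113963} \approx -0.75484$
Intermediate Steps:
$\frac{- \frac{4172}{-2005} - 1229}{\frac{G{\left(34,-22 \right)} + 989}{-10 - 1595} + 1626} = \frac{- \frac{4172}{-2005} - 1229}{\frac{-22 + 989}{-10 - 1595} + 1626} = \frac{\left(-4172\right) \left(- \frac{1}{2005}\right) - 1229}{\frac{967}{-1605} + 1626} = \frac{\frac{4172}{2005} - 1229}{967 \left(- \frac{1}{1605}\right) + 1626} = - \frac{2459973}{2005 \left(- \frac{967}{1605} + 1626\right)} = - \frac{2459973}{2005 \cdot \frac{2608763}{1605}} = \left(- \frac{2459973}{2005}\right) \frac{1605}{2608763} = - \frac{789651333}{1046113963}$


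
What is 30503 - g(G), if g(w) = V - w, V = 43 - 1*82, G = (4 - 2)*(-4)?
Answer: 30534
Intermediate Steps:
G = -8 (G = 2*(-4) = -8)
V = -39 (V = 43 - 82 = -39)
g(w) = -39 - w
30503 - g(G) = 30503 - (-39 - 1*(-8)) = 30503 - (-39 + 8) = 30503 - 1*(-31) = 30503 + 31 = 30534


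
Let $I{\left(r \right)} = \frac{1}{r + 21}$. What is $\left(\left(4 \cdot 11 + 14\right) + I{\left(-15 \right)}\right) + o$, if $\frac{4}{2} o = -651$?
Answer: $- \frac{802}{3} \approx -267.33$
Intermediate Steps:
$o = - \frac{651}{2}$ ($o = \frac{1}{2} \left(-651\right) = - \frac{651}{2} \approx -325.5$)
$I{\left(r \right)} = \frac{1}{21 + r}$
$\left(\left(4 \cdot 11 + 14\right) + I{\left(-15 \right)}\right) + o = \left(\left(4 \cdot 11 + 14\right) + \frac{1}{21 - 15}\right) - \frac{651}{2} = \left(\left(44 + 14\right) + \frac{1}{6}\right) - \frac{651}{2} = \left(58 + \frac{1}{6}\right) - \frac{651}{2} = \frac{349}{6} - \frac{651}{2} = - \frac{802}{3}$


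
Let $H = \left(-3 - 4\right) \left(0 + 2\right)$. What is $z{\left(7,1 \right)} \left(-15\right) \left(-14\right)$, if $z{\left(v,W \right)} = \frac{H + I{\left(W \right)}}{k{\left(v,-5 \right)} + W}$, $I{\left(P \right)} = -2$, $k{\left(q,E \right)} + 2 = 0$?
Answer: $3360$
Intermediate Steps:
$k{\left(q,E \right)} = -2$ ($k{\left(q,E \right)} = -2 + 0 = -2$)
$H = -14$ ($H = \left(-7\right) 2 = -14$)
$z{\left(v,W \right)} = - \frac{16}{-2 + W}$ ($z{\left(v,W \right)} = \frac{-14 - 2}{-2 + W} = - \frac{16}{-2 + W}$)
$z{\left(7,1 \right)} \left(-15\right) \left(-14\right) = - \frac{16}{-2 + 1} \left(-15\right) \left(-14\right) = - \frac{16}{-1} \left(-15\right) \left(-14\right) = \left(-16\right) \left(-1\right) \left(-15\right) \left(-14\right) = 16 \left(-15\right) \left(-14\right) = \left(-240\right) \left(-14\right) = 3360$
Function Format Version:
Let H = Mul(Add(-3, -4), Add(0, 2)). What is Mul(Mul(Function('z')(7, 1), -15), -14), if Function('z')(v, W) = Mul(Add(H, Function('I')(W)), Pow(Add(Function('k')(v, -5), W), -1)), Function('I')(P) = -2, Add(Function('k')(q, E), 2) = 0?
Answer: 3360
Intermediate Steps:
Function('k')(q, E) = -2 (Function('k')(q, E) = Add(-2, 0) = -2)
H = -14 (H = Mul(-7, 2) = -14)
Function('z')(v, W) = Mul(-16, Pow(Add(-2, W), -1)) (Function('z')(v, W) = Mul(Add(-14, -2), Pow(Add(-2, W), -1)) = Mul(-16, Pow(Add(-2, W), -1)))
Mul(Mul(Function('z')(7, 1), -15), -14) = Mul(Mul(Mul(-16, Pow(Add(-2, 1), -1)), -15), -14) = Mul(Mul(Mul(-16, Pow(-1, -1)), -15), -14) = Mul(Mul(Mul(-16, -1), -15), -14) = Mul(Mul(16, -15), -14) = Mul(-240, -14) = 3360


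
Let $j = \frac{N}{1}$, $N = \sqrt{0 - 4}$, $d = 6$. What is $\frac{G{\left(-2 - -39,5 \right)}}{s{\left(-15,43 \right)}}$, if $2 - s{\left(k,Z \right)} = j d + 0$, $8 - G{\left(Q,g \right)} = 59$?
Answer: $- \frac{51}{74} - \frac{153 i}{37} \approx -0.68919 - 4.1351 i$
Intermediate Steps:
$G{\left(Q,g \right)} = -51$ ($G{\left(Q,g \right)} = 8 - 59 = -51$)
$N = 2 i$ ($N = \sqrt{-4} = 2 i \approx 2.0 i$)
$j = 2 i$ ($j = \frac{2 i}{1} = 2 i 1 = 2 i \approx 2.0 i$)
$s{\left(k,Z \right)} = 2 - 12 i$ ($s{\left(k,Z \right)} = 2 - \left(2 i 6 + 0\right) = 2 - \left(12 i + 0\right) = 2 - 12 i$)
$\frac{G{\left(-2 - -39,5 \right)}}{s{\left(-15,43 \right)}} = - \frac{51}{2 - 12 i} = - 51 \frac{2 + 12 i}{148} = - \frac{51 \left(2 + 12 i\right)}{148}$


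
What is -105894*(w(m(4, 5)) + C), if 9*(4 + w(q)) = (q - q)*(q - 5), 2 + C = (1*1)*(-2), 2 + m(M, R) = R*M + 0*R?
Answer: 847152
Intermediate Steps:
m(M, R) = -2 + M*R (m(M, R) = -2 + (R*M + 0*R) = -2 + (M*R + 0) = -2 + M*R)
C = -4 (C = -2 + (1*1)*(-2) = -2 + 1*(-2) = -2 - 2 = -4)
w(q) = -4 (w(q) = -4 + ((q - q)*(q - 5))/9 = -4 + (0*(-5 + q))/9 = -4 + (1/9)*0 = -4 + 0 = -4)
-105894*(w(m(4, 5)) + C) = -105894*(-4 - 4) = -105894*(-8) = 847152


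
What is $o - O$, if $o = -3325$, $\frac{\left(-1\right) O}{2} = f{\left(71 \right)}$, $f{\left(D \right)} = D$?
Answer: $-3183$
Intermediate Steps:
$O = -142$ ($O = \left(-2\right) 71 = -142$)
$o - O = -3325 - -142 = -3325 + 142 = -3183$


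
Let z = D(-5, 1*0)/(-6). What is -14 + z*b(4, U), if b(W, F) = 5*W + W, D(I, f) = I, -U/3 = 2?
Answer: 6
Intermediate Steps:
U = -6 (U = -3*2 = -6)
z = ⅚ (z = -5/(-6) = -5*(-⅙) = ⅚ ≈ 0.83333)
b(W, F) = 6*W
-14 + z*b(4, U) = -14 + 5*(6*4)/6 = -14 + (⅚)*24 = -14 + 20 = 6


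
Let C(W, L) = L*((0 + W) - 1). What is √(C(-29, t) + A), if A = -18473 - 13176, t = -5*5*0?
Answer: I*√31649 ≈ 177.9*I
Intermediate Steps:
t = 0 (t = -25*0 = 0)
A = -31649
C(W, L) = L*(-1 + W) (C(W, L) = L*(W - 1) = L*(-1 + W))
√(C(-29, t) + A) = √(0*(-1 - 29) - 31649) = √(0*(-30) - 31649) = √(0 - 31649) = √(-31649) = I*√31649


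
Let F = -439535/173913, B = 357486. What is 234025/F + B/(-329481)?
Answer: -894002031675989/9654562089 ≈ -92599.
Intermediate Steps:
F = -439535/173913 (F = -439535*1/173913 = -439535/173913 ≈ -2.5273)
234025/F + B/(-329481) = 234025/(-439535/173913) + 357486/(-329481) = 234025*(-173913/439535) + 357486*(-1/329481) = -8139997965/87907 - 119162/109827 = -894002031675989/9654562089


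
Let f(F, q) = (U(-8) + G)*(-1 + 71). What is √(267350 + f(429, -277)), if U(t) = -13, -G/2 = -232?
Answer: 2*√74730 ≈ 546.74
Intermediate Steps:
G = 464 (G = -2*(-232) = 464)
f(F, q) = 31570 (f(F, q) = (-13 + 464)*(-1 + 71) = 451*70 = 31570)
√(267350 + f(429, -277)) = √(267350 + 31570) = √298920 = 2*√74730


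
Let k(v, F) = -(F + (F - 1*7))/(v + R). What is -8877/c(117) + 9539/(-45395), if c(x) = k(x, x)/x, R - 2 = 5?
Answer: 5846307123467/10304665 ≈ 5.6735e+5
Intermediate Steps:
R = 7 (R = 2 + 5 = 7)
k(v, F) = -(-7 + 2*F)/(7 + v) (k(v, F) = -(F + (F - 1*7))/(v + 7) = -(F + (F - 7))/(7 + v) = -(F + (-7 + F))/(7 + v) = -(-7 + 2*F)/(7 + v))
c(x) = (7 - 2*x)/(x*(7 + x)) (c(x) = ((7 - 2*x)/(7 + x))/x = (7 - 2*x)/(x*(7 + x)))
-8877/c(117) + 9539/(-45395) = -8877*117*(7 + 117)/(7 - 2*117) + 9539/(-45395) = -8877*14508/(7 - 234) + 9539*(-1/45395) = -8877/((1/117)*(1/124)*(-227)) - 9539/45395 = -8877/(-227/14508) - 9539/45395 = -8877*(-14508/227) - 9539/45395 = 128787516/227 - 9539/45395 = 5846307123467/10304665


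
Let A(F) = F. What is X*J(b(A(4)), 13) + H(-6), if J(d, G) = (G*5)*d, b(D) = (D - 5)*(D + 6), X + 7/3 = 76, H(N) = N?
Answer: -143668/3 ≈ -47889.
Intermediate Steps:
X = 221/3 (X = -7/3 + 76 = 221/3 ≈ 73.667)
b(D) = (-5 + D)*(6 + D)
J(d, G) = 5*G*d (J(d, G) = (5*G)*d = 5*G*d)
X*J(b(A(4)), 13) + H(-6) = 221*(5*13*(-30 + 4 + 4**2))/3 - 6 = 221*(5*13*(-30 + 4 + 16))/3 - 6 = 221*(5*13*(-10))/3 - 6 = (221/3)*(-650) - 6 = -143650/3 - 6 = -143668/3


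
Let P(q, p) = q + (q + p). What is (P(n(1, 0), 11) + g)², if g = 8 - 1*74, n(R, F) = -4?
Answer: 3969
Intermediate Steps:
P(q, p) = p + 2*q (P(q, p) = q + (p + q) = p + 2*q)
g = -66 (g = 8 - 74 = -66)
(P(n(1, 0), 11) + g)² = ((11 + 2*(-4)) - 66)² = ((11 - 8) - 66)² = (3 - 66)² = (-63)² = 3969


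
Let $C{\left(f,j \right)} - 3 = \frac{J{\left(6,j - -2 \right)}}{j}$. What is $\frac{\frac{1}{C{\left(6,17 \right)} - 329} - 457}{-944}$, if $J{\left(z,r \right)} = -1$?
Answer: $\frac{158323}{327037} \approx 0.48411$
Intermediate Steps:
$C{\left(f,j \right)} = 3 - \frac{1}{j}$
$\frac{\frac{1}{C{\left(6,17 \right)} - 329} - 457}{-944} = \frac{\frac{1}{\left(3 - \frac{1}{17}\right) - 329} - 457}{-944} = \left(\frac{1}{\left(3 - \frac{1}{17}\right) - 329} - 457\right) \left(- \frac{1}{944}\right) = \left(\frac{1}{\frac{50}{17} - 329} - 457\right) \left(- \frac{1}{944}\right) = \left(\frac{1}{- \frac{5543}{17}} - 457\right) \left(- \frac{1}{944}\right) = \left(- \frac{17}{5543} - 457\right) \left(- \frac{1}{944}\right) = \left(- \frac{2533168}{5543}\right) \left(- \frac{1}{944}\right) = \frac{158323}{327037}$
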